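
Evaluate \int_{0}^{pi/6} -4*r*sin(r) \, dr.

-2 + sqrt(3)*pi/3

Integrate by parts once (u = r, dv = -4*sin(r) dr).
An antiderivative is F(r) = 4*r*cos(r) - 4*sin(r).
Then F(pi/6) - F(0) = (-2 + sqrt(3)*pi/3) - (0) = -2 + sqrt(3)*pi/3.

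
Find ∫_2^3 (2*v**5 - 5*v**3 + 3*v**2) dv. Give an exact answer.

1913/12

By the power rule, an antiderivative is F(v) = v**6/3 - 5*v**4/4 + v**3.
Then F(3) - F(2) = (675/4) - (28/3) = 1913/12.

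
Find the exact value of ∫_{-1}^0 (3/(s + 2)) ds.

log(8)

An antiderivative is F(s) = 3*log(s + 2).
Then F(0) - F(-1) = (log(8)) - (0) = log(8).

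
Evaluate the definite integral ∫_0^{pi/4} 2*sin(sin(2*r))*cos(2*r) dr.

Let u = sin(2*r), so du = 2*cos(2*r) dr. When r = 0, u = 0; when r = pi/4, u = 1.
The integral becomes ∫ sin(u) du from 0 to 1, with antiderivative -cos(u).
Back in r: F(r) = -cos(sin(2*r)).
Then F(pi/4) - F(0) = (-cos(1)) - (-1) = 1 - cos(1).

1 - cos(1)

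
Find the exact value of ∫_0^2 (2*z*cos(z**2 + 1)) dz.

Let u = z**2 + 1, so du = 2*z dz. When z = 0, u = 1; when z = 2, u = 5.
The integral becomes ∫ cos(u) du from 1 to 5, with antiderivative sin(u).
Back in z: F(z) = sin(z**2 + 1).
Then F(2) - F(0) = (sin(5)) - (sin(1)) = sin(5) - sin(1).

sin(5) - sin(1)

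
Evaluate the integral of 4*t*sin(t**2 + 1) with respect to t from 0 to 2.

-2*cos(5) + 2*cos(1)

Let u = t**2 + 1, so du = 2*t dt. When t = 0, u = 1; when t = 2, u = 5.
The integral becomes 2·∫ sin(u) du from 1 to 5, with antiderivative -2*cos(u).
Back in t: F(t) = -2*cos(t**2 + 1).
Then F(2) - F(0) = (-2*cos(5)) - (-2*cos(1)) = -2*cos(5) + 2*cos(1).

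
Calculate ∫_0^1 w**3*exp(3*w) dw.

Integrate by parts 3 times (u = w^3, dv = exp(3*w) dw).
An antiderivative is F(w) = (9*w**3 - 9*w**2 + 6*w - 2)*exp(3*w)/27.
Then F(1) - F(0) = (4*exp(3)/27) - (-2/27) = 2/27 + 4*exp(3)/27.

2/27 + 4*exp(3)/27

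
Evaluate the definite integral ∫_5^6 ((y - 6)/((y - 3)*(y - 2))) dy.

Factor the denominator: y**2 - 5*y + 6 = (y - 2)(y - 3).
Partial fractions: (y - 6)/((y - 3)*(y - 2)) = 4/(y - 2) - 3/(y - 3).
An antiderivative is F(y) = -3*log(y - 3) + 4*log(y - 2).
Then F(6) - F(5) = (-3*log(3) + 8*log(2)) - (log(81/8)) = -7*log(3) + 11*log(2).

-7*log(3) + 11*log(2)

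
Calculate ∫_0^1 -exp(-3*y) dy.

(1 - exp(3))*exp(-3)/3

An antiderivative is F(y) = exp(-3*y)/3.
Then F(1) - F(0) = (exp(-3)/3) - (1/3) = (1 - exp(3))*exp(-3)/3.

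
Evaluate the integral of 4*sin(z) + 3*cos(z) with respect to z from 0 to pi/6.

11/2 - 2*sqrt(3)

An antiderivative is F(z) = 3*sin(z) - 4*cos(z).
Then F(pi/6) - F(0) = (3/2 - 2*sqrt(3)) - (-4) = 11/2 - 2*sqrt(3).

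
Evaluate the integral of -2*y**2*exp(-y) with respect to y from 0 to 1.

-4 + 10*exp(-1)

Integrate by parts twice (u = y^2, dv = -2*exp(-y) dy).
An antiderivative is F(y) = (2*y**2 + 4*y + 4)*exp(-y).
Then F(1) - F(0) = (10*exp(-1)) - (4) = -4 + 10*exp(-1).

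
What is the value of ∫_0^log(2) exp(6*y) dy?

21/2

Let u = exp(y), so du = exp(y) dy. When y = 0, u = 1; when y = log(2), u = 2.
The integral becomes ∫ u**5 du from 1 to 2, with antiderivative u**6/6.
Back in y: F(y) = exp(6*y)/6.
Then F(log(2)) - F(0) = (32/3) - (1/6) = 21/2.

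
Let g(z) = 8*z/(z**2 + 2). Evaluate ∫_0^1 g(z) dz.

Let u = z**2 + 2, so du = 2*z dz. When z = 0, u = 2; when z = 1, u = 3.
The integral becomes 4·∫ 1/u du from 2 to 3, with antiderivative 4*log(u).
Back in z: F(z) = 4*log(z**2 + 2).
Then F(1) - F(0) = (log(81)) - (log(16)) = log(81/16).

log(81/16)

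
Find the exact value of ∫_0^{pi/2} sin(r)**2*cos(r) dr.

1/3

Let u = sin(r), so du = cos(r) dr. When r = 0, u = 0; when r = pi/2, u = 1.
The integral becomes ∫ u**2 du from 0 to 1, with antiderivative u**3/3.
Back in r: F(r) = sin(r)**3/3.
Then F(pi/2) - F(0) = (1/3) - (0) = 1/3.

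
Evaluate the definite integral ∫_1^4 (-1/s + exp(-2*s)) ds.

(-4*exp(8)*log(2) - 1 + exp(6))*exp(-8)/2

An antiderivative is F(s) = -log(s) - exp(-2*s)/2.
Then F(4) - F(1) = (-2*log(2) - exp(-8)/2) - (-exp(-2)/2) = (-4*exp(8)*log(2) - 1 + exp(6))*exp(-8)/2.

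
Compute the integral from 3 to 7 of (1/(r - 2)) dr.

An antiderivative is F(r) = log(r - 2).
Then F(7) - F(3) = (log(5)) - (0) = log(5).

log(5)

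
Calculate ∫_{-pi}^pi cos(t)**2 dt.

pi

Use the identity cos^2(t) = (1 + cos(2*t))/2.
An antiderivative is F(t) = t/2 + sin(2*t)/4.
Then F(pi) - F(-pi) = (pi/2) - (-pi/2) = pi.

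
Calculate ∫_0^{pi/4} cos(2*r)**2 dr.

pi/8

Use the identity cos^2(2*r) = (1 + cos(4*r))/2.
An antiderivative is F(r) = r/2 + sin(4*r)/8.
Then F(pi/4) - F(0) = (pi/8) - (0) = pi/8.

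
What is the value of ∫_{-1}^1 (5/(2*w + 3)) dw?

An antiderivative is F(w) = 5*log(2*w + 3)/2.
Then F(1) - F(-1) = (5*log(5)/2) - (0) = 5*log(5)/2.

5*log(5)/2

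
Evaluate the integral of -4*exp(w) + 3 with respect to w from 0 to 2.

10 - 4*exp(2)

An antiderivative is F(w) = 3*w - 4*exp(w).
Then F(2) - F(0) = (6 - 4*exp(2)) - (-4) = 10 - 4*exp(2).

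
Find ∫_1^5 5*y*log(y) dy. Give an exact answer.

-30 + 125*log(5)/2

Integrate by parts once (u = ln y, dv = 5*y dy).
An antiderivative is F(y) = 5*y**2*(2*log(y) - 1)/4.
Then F(5) - F(1) = (-125/4 + 125*log(5)/2) - (-5/4) = -30 + 125*log(5)/2.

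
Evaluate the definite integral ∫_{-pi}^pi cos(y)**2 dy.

pi

Use the identity cos^2(y) = (1 + cos(2*y))/2.
An antiderivative is F(y) = y/2 + sin(2*y)/4.
Then F(pi) - F(-pi) = (pi/2) - (-pi/2) = pi.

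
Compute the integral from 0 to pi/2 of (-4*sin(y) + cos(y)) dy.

-3

An antiderivative is F(y) = sin(y) + 4*cos(y).
Then F(pi/2) - F(0) = (1) - (4) = -3.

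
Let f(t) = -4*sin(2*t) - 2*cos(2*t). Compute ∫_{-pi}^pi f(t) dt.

An antiderivative is F(t) = -sin(2*t) + 2*cos(2*t).
Then F(pi) - F(-pi) = (2) - (2) = 0.

0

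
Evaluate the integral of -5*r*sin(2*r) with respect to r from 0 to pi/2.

Integrate by parts once (u = r, dv = -5*sin(2*r) dr).
An antiderivative is F(r) = 5*r*cos(2*r)/2 - 5*sin(2*r)/4.
Then F(pi/2) - F(0) = (-5*pi/4) - (0) = -5*pi/4.

-5*pi/4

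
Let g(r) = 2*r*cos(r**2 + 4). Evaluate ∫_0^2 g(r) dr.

Let u = r**2 + 4, so du = 2*r dr. When r = 0, u = 4; when r = 2, u = 8.
The integral becomes ∫ cos(u) du from 4 to 8, with antiderivative sin(u).
Back in r: F(r) = sin(r**2 + 4).
Then F(2) - F(0) = (sin(8)) - (sin(4)) = -sin(4) + sin(8).

-sin(4) + sin(8)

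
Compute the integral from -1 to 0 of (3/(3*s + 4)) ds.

log(4)

An antiderivative is F(s) = log(3*s + 4).
Then F(0) - F(-1) = (log(4)) - (0) = log(4).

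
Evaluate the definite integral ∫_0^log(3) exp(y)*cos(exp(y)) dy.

-sin(1) + sin(3)

Let u = exp(y), so du = exp(y) dy. When y = 0, u = 1; when y = log(3), u = 3.
The integral becomes ∫ cos(u) du from 1 to 3, with antiderivative sin(u).
Back in y: F(y) = sin(exp(y)).
Then F(log(3)) - F(0) = (sin(3)) - (sin(1)) = -sin(1) + sin(3).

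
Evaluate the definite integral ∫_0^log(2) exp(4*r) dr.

15/4

Let u = exp(r), so du = exp(r) dr. When r = 0, u = 1; when r = log(2), u = 2.
The integral becomes ∫ u**3 du from 1 to 2, with antiderivative u**4/4.
Back in r: F(r) = exp(4*r)/4.
Then F(log(2)) - F(0) = (4) - (1/4) = 15/4.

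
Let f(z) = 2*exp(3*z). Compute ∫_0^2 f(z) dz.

-2/3 + 2*exp(6)/3

An antiderivative is F(z) = 2*exp(3*z)/3.
Then F(2) - F(0) = (2*exp(6)/3) - (2/3) = -2/3 + 2*exp(6)/3.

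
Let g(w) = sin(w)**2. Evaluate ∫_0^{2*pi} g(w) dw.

pi

Use the identity sin^2(w) = (1 - cos(2*w))/2.
An antiderivative is F(w) = w/2 - sin(2*w)/4.
Then F(2*pi) - F(0) = (pi) - (0) = pi.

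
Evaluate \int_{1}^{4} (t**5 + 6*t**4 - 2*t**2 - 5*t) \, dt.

By the power rule, an antiderivative is F(t) = t**6/6 + 6*t**5/5 - 2*t**3/3 - 5*t**2/2.
Then F(4) - F(1) = (9144/5) - (-9/5) = 9153/5.

9153/5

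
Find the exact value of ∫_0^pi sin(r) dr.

An antiderivative is F(r) = -cos(r).
Then F(pi) - F(0) = (1) - (-1) = 2.

2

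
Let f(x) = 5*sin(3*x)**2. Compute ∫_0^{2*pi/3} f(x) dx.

5*pi/3

Use the identity sin^2(3*x) = (1 - cos(6*x))/2.
An antiderivative is F(x) = 5*x/2 - 5*sin(6*x)/12.
Then F(2*pi/3) - F(0) = (5*pi/3) - (0) = 5*pi/3.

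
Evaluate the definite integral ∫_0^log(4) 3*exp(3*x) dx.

Let u = exp(x), so du = exp(x) dx. When x = 0, u = 1; when x = log(4), u = 4.
The integral becomes 3·∫ u**2 du from 1 to 4, with antiderivative u**3.
Back in x: F(x) = exp(3*x).
Then F(log(4)) - F(0) = (64) - (1) = 63.

63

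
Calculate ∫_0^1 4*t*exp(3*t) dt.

4/9 + 8*exp(3)/9

Integrate by parts once (u = t, dv = 4*exp(3*t) dt).
An antiderivative is F(t) = (12*t - 4)*exp(3*t)/9.
Then F(1) - F(0) = (8*exp(3)/9) - (-4/9) = 4/9 + 8*exp(3)/9.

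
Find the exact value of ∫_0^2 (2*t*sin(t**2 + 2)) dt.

Let u = t**2 + 2, so du = 2*t dt. When t = 0, u = 2; when t = 2, u = 6.
The integral becomes ∫ sin(u) du from 2 to 6, with antiderivative -cos(u).
Back in t: F(t) = -cos(t**2 + 2).
Then F(2) - F(0) = (-cos(6)) - (-cos(2)) = -cos(6) + cos(2).

-cos(6) + cos(2)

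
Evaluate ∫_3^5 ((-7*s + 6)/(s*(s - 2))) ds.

Factor the denominator: s**2 - 2*s = s(s - 2).
Partial fractions: (-7*s + 6)/(s*(s - 2)) = -3/s - 4/(s - 2).
An antiderivative is F(s) = -3*log(s) - 4*log(s - 2).
Then F(5) - F(3) = (-3*log(5) - 4*log(3)) - (-log(27)) = -3*log(5) - log(3).

-3*log(5) - log(3)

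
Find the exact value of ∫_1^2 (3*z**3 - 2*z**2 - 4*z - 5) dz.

-53/12

By the power rule, an antiderivative is F(z) = 3*z**4/4 - 2*z**3/3 - 2*z**2 - 5*z.
Then F(2) - F(1) = (-34/3) - (-83/12) = -53/12.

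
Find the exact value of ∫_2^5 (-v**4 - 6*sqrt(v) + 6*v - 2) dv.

-2808/5 - 20*sqrt(5) + 8*sqrt(2)

By the power rule, an antiderivative is F(v) = -v**5/5 - 4*v**(3/2) + 3*v**2 - 2*v.
Then F(5) - F(2) = (-560 - 20*sqrt(5)) - (8/5 - 8*sqrt(2)) = -2808/5 - 20*sqrt(5) + 8*sqrt(2).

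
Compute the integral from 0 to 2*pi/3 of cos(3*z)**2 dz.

Use the identity cos^2(3*z) = (1 + cos(6*z))/2.
An antiderivative is F(z) = z/2 + sin(6*z)/12.
Then F(2*pi/3) - F(0) = (pi/3) - (0) = pi/3.

pi/3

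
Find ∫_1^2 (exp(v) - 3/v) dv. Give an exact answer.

An antiderivative is F(v) = exp(v) - 3*log(v).
Then F(2) - F(1) = (-log(8) + exp(2)) - (exp(1)) = -exp(1) - log(8) + exp(2).

-exp(1) - log(8) + exp(2)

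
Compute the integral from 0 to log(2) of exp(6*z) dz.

Let u = exp(z), so du = exp(z) dz. When z = 0, u = 1; when z = log(2), u = 2.
The integral becomes ∫ u**5 du from 1 to 2, with antiderivative u**6/6.
Back in z: F(z) = exp(6*z)/6.
Then F(log(2)) - F(0) = (32/3) - (1/6) = 21/2.

21/2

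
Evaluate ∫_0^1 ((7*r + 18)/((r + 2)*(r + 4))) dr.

-12*log(2) + 2*log(3) + 5*log(5)

Factor the denominator: r**2 + 6*r + 8 = (r + 4)(r + 2).
Partial fractions: (7*r + 18)/((r + 2)*(r + 4)) = 5/(r + 4) + 2/(r + 2).
An antiderivative is F(r) = 2*log(r + 2) + 5*log(r + 4).
Then F(1) - F(0) = (2*log(3) + 5*log(5)) - (12*log(2)) = -12*log(2) + 2*log(3) + 5*log(5).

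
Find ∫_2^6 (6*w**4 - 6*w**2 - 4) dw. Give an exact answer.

44304/5

By the power rule, an antiderivative is F(w) = 6*w**5/5 - 2*w**3 - 4*w.
Then F(6) - F(2) = (44376/5) - (72/5) = 44304/5.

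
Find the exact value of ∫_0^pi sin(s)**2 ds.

Use the identity sin^2(s) = (1 - cos(2*s))/2.
An antiderivative is F(s) = s/2 - sin(2*s)/4.
Then F(pi) - F(0) = (pi/2) - (0) = pi/2.

pi/2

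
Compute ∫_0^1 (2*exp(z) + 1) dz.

An antiderivative is F(z) = z + 2*exp(z).
Then F(1) - F(0) = (1 + 2*E) - (2) = -1 + 2*E.

-1 + 2*E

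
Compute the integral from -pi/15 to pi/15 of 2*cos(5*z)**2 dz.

sqrt(3)/10 + 2*pi/15

Use the identity cos^2(5*z) = (1 + cos(10*z))/2.
An antiderivative is F(z) = z + sin(10*z)/10.
Then F(pi/15) - F(-pi/15) = (sqrt(3)/20 + pi/15) - (-pi/15 - sqrt(3)/20) = sqrt(3)/10 + 2*pi/15.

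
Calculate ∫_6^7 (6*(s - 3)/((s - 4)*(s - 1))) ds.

Factor the denominator: s**2 - 5*s + 4 = (s - 1)(s - 4).
Partial fractions: 6*(s - 3)/((s - 4)*(s - 1)) = 4/(s - 1) + 2/(s - 4).
An antiderivative is F(s) = 2*log(s - 4) + 4*log(s - 1).
Then F(7) - F(6) = (4*log(2) + 6*log(3)) - (2*log(2) + 4*log(5)) = -4*log(5) + 2*log(2) + 6*log(3).

-4*log(5) + 2*log(2) + 6*log(3)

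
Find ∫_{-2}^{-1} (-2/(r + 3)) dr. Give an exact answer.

-log(4)

An antiderivative is F(r) = -2*log(r + 3).
Then F(-1) - F(-2) = (-log(4)) - (0) = -log(4).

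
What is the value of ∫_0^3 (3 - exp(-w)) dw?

An antiderivative is F(w) = 3*w + exp(-w).
Then F(3) - F(0) = (exp(-3) + 9) - (1) = exp(-3) + 8.

exp(-3) + 8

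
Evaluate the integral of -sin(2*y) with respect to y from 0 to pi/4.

-1/2

An antiderivative is F(y) = cos(2*y)/2.
Then F(pi/4) - F(0) = (0) - (1/2) = -1/2.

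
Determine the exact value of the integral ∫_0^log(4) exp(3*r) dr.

Let u = exp(r), so du = exp(r) dr. When r = 0, u = 1; when r = log(4), u = 4.
The integral becomes ∫ u**2 du from 1 to 4, with antiderivative u**3/3.
Back in r: F(r) = exp(3*r)/3.
Then F(log(4)) - F(0) = (64/3) - (1/3) = 21.

21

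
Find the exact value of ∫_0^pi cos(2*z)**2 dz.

pi/2

Use the identity cos^2(2*z) = (1 + cos(4*z))/2.
An antiderivative is F(z) = z/2 + sin(4*z)/8.
Then F(pi) - F(0) = (pi/2) - (0) = pi/2.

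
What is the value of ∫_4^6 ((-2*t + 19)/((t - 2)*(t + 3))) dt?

Factor the denominator: t**2 + t - 6 = (t + 3)(t - 2).
Partial fractions: (-2*t + 19)/((t - 2)*(t + 3)) = -5/(t + 3) + 3/(t - 2).
An antiderivative is F(t) = 3*log(t - 2) - 5*log(t + 3).
Then F(6) - F(4) = (-10*log(3) + 6*log(2)) - (-5*log(7) + 3*log(2)) = -10*log(3) + 3*log(2) + 5*log(7).

-10*log(3) + 3*log(2) + 5*log(7)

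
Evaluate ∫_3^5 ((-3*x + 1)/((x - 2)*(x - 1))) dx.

Factor the denominator: x**2 - 3*x + 2 = (x - 1)(x - 2).
Partial fractions: (-3*x + 1)/((x - 2)*(x - 1)) = 2/(x - 1) - 5/(x - 2).
An antiderivative is F(x) = -5*log(x - 2) + 2*log(x - 1).
Then F(5) - F(3) = (-5*log(3) + 4*log(2)) - (log(4)) = -5*log(3) + 2*log(2).

-5*log(3) + 2*log(2)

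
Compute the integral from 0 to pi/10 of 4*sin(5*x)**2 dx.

pi/5

Use the identity sin^2(5*x) = (1 - cos(10*x))/2.
An antiderivative is F(x) = 2*x - sin(10*x)/5.
Then F(pi/10) - F(0) = (pi/5) - (0) = pi/5.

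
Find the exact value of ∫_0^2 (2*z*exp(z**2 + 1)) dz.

Let u = z**2 + 1, so du = 2*z dz. When z = 0, u = 1; when z = 2, u = 5.
The integral becomes ∫ exp(u) du from 1 to 5, with antiderivative exp(u).
Back in z: F(z) = exp(z**2 + 1).
Then F(2) - F(0) = (exp(5)) - (exp(1)) = -exp(1) + exp(5).

-exp(1) + exp(5)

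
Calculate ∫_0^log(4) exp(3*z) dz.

Let u = exp(z), so du = exp(z) dz. When z = 0, u = 1; when z = log(4), u = 4.
The integral becomes ∫ u**2 du from 1 to 4, with antiderivative u**3/3.
Back in z: F(z) = exp(3*z)/3.
Then F(log(4)) - F(0) = (64/3) - (1/3) = 21.

21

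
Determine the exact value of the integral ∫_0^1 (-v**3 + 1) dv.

By the power rule, an antiderivative is F(v) = -v**4/4 + v.
Then F(1) - F(0) = (3/4) - (0) = 3/4.

3/4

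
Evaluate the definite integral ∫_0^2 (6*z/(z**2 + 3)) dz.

Let u = z**2 + 3, so du = 2*z dz. When z = 0, u = 3; when z = 2, u = 7.
The integral becomes 3·∫ 1/u du from 3 to 7, with antiderivative 3*log(u).
Back in z: F(z) = 3*log(z**2 + 3).
Then F(2) - F(0) = (3*log(7)) - (log(27)) = -3*log(3) + 3*log(7).

-3*log(3) + 3*log(7)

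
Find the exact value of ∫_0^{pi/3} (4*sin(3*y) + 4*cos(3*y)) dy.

An antiderivative is F(y) = 4*sin(3*y)/3 - 4*cos(3*y)/3.
Then F(pi/3) - F(0) = (4/3) - (-4/3) = 8/3.

8/3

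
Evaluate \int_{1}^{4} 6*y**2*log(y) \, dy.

Integrate by parts once (u = ln y, dv = 6*y**2 dy).
An antiderivative is F(y) = 2*y**3*(3*log(y) - 1)/3.
Then F(4) - F(1) = (-128/3 + 256*log(2)) - (-2/3) = -42 + 256*log(2).

-42 + 256*log(2)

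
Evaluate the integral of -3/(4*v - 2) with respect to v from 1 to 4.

-3*log(7)/4

An antiderivative is F(v) = -3*log(4*v - 2)/4.
Then F(4) - F(1) = (-3*log(14)/4) - (-3*log(2)/4) = -3*log(7)/4.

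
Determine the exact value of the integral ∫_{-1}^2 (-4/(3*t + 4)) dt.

-4*log(10)/3

An antiderivative is F(t) = -4*log(3*t + 4)/3.
Then F(2) - F(-1) = (-4*log(10)/3) - (0) = -4*log(10)/3.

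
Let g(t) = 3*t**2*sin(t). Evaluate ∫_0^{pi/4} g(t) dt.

-6 - 3*sqrt(2)*pi**2/32 + 3*sqrt(2)*pi/4 + 3*sqrt(2)

Integrate by parts twice (u = t^2, dv = 3*sin(t) dt).
An antiderivative is F(t) = -3*t**2*cos(t) + 6*t*sin(t) + 6*cos(t).
Then F(pi/4) - F(0) = (3*sqrt(2)*(-pi**2 + 8*pi + 32)/32) - (6) = -6 - 3*sqrt(2)*pi**2/32 + 3*sqrt(2)*pi/4 + 3*sqrt(2).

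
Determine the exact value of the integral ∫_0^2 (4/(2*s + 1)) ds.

An antiderivative is F(s) = 2*log(2*s + 1).
Then F(2) - F(0) = (log(25)) - (0) = log(25).

log(25)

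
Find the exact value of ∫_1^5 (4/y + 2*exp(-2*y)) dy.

-exp(-10) + exp(-2) + 4*log(5)

An antiderivative is F(y) = 4*log(y) - exp(-2*y).
Then F(5) - F(1) = (-exp(-10) + 4*log(5)) - (-exp(-2)) = -exp(-10) + exp(-2) + 4*log(5).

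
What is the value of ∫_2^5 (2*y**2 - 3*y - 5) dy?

63/2

By the power rule, an antiderivative is F(y) = 2*y**3/3 - 3*y**2/2 - 5*y.
Then F(5) - F(2) = (125/6) - (-32/3) = 63/2.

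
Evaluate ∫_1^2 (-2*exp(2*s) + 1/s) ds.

An antiderivative is F(s) = -exp(2*s) + log(s).
Then F(2) - F(1) = (-exp(4) + log(2)) - (-exp(2)) = -exp(4) + log(2) + exp(2).

-exp(4) + log(2) + exp(2)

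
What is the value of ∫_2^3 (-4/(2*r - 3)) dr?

An antiderivative is F(r) = -2*log(2*r - 3).
Then F(3) - F(2) = (-log(9)) - (0) = -log(9).

-log(9)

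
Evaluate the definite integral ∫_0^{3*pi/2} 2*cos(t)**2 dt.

Use the identity cos^2(t) = (1 + cos(2*t))/2.
An antiderivative is F(t) = t + sin(2*t)/2.
Then F(3*pi/2) - F(0) = (3*pi/2) - (0) = 3*pi/2.

3*pi/2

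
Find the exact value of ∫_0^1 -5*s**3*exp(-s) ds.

-30 + 80*exp(-1)

Integrate by parts 3 times (u = s^3, dv = -5*exp(-s) ds).
An antiderivative is F(s) = (5*s**3 + 15*s**2 + 30*s + 30)*exp(-s).
Then F(1) - F(0) = (80*exp(-1)) - (30) = -30 + 80*exp(-1).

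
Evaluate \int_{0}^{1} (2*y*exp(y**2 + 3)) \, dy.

-exp(3) + exp(4)

Let u = y**2 + 3, so du = 2*y dy. When y = 0, u = 3; when y = 1, u = 4.
The integral becomes ∫ exp(u) du from 3 to 4, with antiderivative exp(u).
Back in y: F(y) = exp(y**2 + 3).
Then F(1) - F(0) = (exp(4)) - (exp(3)) = -exp(3) + exp(4).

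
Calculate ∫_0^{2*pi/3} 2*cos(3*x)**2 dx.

Use the identity cos^2(3*x) = (1 + cos(6*x))/2.
An antiderivative is F(x) = x + sin(6*x)/6.
Then F(2*pi/3) - F(0) = (2*pi/3) - (0) = 2*pi/3.

2*pi/3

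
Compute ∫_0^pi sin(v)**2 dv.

pi/2

Use the identity sin^2(v) = (1 - cos(2*v))/2.
An antiderivative is F(v) = v/2 - sin(2*v)/4.
Then F(pi) - F(0) = (pi/2) - (0) = pi/2.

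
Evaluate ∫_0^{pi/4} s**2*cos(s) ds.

sqrt(2)*(-32 + pi**2 + 8*pi)/32

Integrate by parts twice (u = s^2, dv = cos(s) ds).
An antiderivative is F(s) = s**2*sin(s) + 2*s*cos(s) - 2*sin(s).
Then F(pi/4) - F(0) = (sqrt(2)*(-32 + pi**2 + 8*pi)/32) - (0) = sqrt(2)*(-32 + pi**2 + 8*pi)/32.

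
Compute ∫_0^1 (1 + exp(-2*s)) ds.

An antiderivative is F(s) = s - exp(-2*s)/2.
Then F(1) - F(0) = (1 - exp(-2)/2) - (-1/2) = 3/2 - exp(-2)/2.

3/2 - exp(-2)/2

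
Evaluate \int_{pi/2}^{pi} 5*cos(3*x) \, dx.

An antiderivative is F(x) = 5*sin(3*x)/3.
Then F(pi) - F(pi/2) = (0) - (-5/3) = 5/3.

5/3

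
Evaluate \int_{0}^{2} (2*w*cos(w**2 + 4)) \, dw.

Let u = w**2 + 4, so du = 2*w dw. When w = 0, u = 4; when w = 2, u = 8.
The integral becomes ∫ cos(u) du from 4 to 8, with antiderivative sin(u).
Back in w: F(w) = sin(w**2 + 4).
Then F(2) - F(0) = (sin(8)) - (sin(4)) = -sin(4) + sin(8).

-sin(4) + sin(8)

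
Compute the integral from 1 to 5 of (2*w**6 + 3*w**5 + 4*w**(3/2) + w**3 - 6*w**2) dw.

By the power rule, an antiderivative is F(w) = 2*w**7/7 + w**6/2 + 8*w**(5/2)/5 + w**4/4 - 2*w**3.
Then F(5) - F(1) = (40*sqrt(5) + 841125/28) - (89/140) = 40*sqrt(5) + 1051384/35.

40*sqrt(5) + 1051384/35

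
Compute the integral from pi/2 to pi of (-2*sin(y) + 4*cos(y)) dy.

An antiderivative is F(y) = 4*sin(y) + 2*cos(y).
Then F(pi) - F(pi/2) = (-2) - (4) = -6.

-6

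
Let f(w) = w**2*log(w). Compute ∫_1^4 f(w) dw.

-7 + 128*log(2)/3

Integrate by parts once (u = ln w, dv = w**2 dw).
An antiderivative is F(w) = w**3*(3*log(w) - 1)/9.
Then F(4) - F(1) = (-64/9 + 128*log(2)/3) - (-1/9) = -7 + 128*log(2)/3.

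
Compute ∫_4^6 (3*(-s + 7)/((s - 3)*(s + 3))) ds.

-8*log(3) + 5*log(7)

Factor the denominator: s**2 - 9 = (s + 3)(s - 3).
Partial fractions: 3*(-s + 7)/((s - 3)*(s + 3)) = -5/(s + 3) + 2/(s - 3).
An antiderivative is F(s) = 2*log(s - 3) - 5*log(s + 3).
Then F(6) - F(4) = (-8*log(3)) - (-5*log(7)) = -8*log(3) + 5*log(7).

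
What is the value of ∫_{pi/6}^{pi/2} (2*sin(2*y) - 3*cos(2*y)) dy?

An antiderivative is F(y) = -3*sin(2*y)/2 - cos(2*y).
Then F(pi/2) - F(pi/6) = (1) - (-3*sqrt(3)/4 - 1/2) = 3*sqrt(3)/4 + 3/2.

3*sqrt(3)/4 + 3/2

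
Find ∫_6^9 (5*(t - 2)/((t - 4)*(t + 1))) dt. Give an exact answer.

-3*log(7) + log(2) + 5*log(5)

Factor the denominator: t**2 - 3*t - 4 = (t + 1)(t - 4).
Partial fractions: 5*(t - 2)/((t - 4)*(t + 1)) = 3/(t + 1) + 2/(t - 4).
An antiderivative is F(t) = 2*log(t - 4) + 3*log(t + 1).
Then F(9) - F(6) = (3*log(2) + 5*log(5)) - (2*log(2) + 3*log(7)) = -3*log(7) + log(2) + 5*log(5).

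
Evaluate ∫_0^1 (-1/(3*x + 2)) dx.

An antiderivative is F(x) = -log(3*x + 2)/3.
Then F(1) - F(0) = (-log(5)/3) - (-log(2)/3) = -log(5)/3 + log(2)/3.

-log(5)/3 + log(2)/3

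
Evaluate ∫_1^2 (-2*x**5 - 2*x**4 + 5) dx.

-142/5

By the power rule, an antiderivative is F(x) = -x**6/3 - 2*x**5/5 + 5*x.
Then F(2) - F(1) = (-362/15) - (64/15) = -142/5.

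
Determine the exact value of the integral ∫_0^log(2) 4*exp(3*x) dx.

Let u = exp(x), so du = exp(x) dx. When x = 0, u = 1; when x = log(2), u = 2.
The integral becomes 4·∫ u**2 du from 1 to 2, with antiderivative 4*u**3/3.
Back in x: F(x) = 4*exp(3*x)/3.
Then F(log(2)) - F(0) = (32/3) - (4/3) = 28/3.

28/3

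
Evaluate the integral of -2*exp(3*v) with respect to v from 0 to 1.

2/3 - 2*exp(3)/3

An antiderivative is F(v) = -2*exp(3*v)/3.
Then F(1) - F(0) = (-2*exp(3)/3) - (-2/3) = 2/3 - 2*exp(3)/3.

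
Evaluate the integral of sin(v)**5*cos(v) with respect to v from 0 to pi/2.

1/6

Let u = sin(v), so du = cos(v) dv. When v = 0, u = 0; when v = pi/2, u = 1.
The integral becomes ∫ u**5 du from 0 to 1, with antiderivative u**6/6.
Back in v: F(v) = sin(v)**6/6.
Then F(pi/2) - F(0) = (1/6) - (0) = 1/6.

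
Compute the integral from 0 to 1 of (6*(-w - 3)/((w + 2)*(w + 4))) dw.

-3*log(5) - 3*log(3) + 9*log(2)

Factor the denominator: w**2 + 6*w + 8 = (w + 4)(w + 2).
Partial fractions: 6*(-w - 3)/((w + 2)*(w + 4)) = -3/(w + 4) - 3/(w + 2).
An antiderivative is F(w) = -3*log(w + 2) - 3*log(w + 4).
Then F(1) - F(0) = (-3*log(5) - 3*log(3)) - (-9*log(2)) = -3*log(5) - 3*log(3) + 9*log(2).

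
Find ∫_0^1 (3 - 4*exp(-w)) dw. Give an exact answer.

-1 + 4*exp(-1)

An antiderivative is F(w) = 3*w + 4*exp(-w).
Then F(1) - F(0) = (4*exp(-1) + 3) - (4) = -1 + 4*exp(-1).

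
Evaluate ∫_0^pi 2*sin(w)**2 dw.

Use the identity sin^2(w) = (1 - cos(2*w))/2.
An antiderivative is F(w) = w - sin(2*w)/2.
Then F(pi) - F(0) = (pi) - (0) = pi.

pi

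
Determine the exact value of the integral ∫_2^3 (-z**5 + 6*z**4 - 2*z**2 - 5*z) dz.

586/5

By the power rule, an antiderivative is F(z) = -z**6/6 + 6*z**5/5 - 2*z**3/3 - 5*z**2/2.
Then F(3) - F(2) = (648/5) - (62/5) = 586/5.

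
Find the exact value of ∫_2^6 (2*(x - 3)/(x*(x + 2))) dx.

Factor the denominator: x**2 + 2*x = (x + 2)x.
Partial fractions: 2*(x - 3)/(x*(x + 2)) = 5/(x + 2) - 3/x.
An antiderivative is F(x) = -3*log(x) + 5*log(x + 2).
Then F(6) - F(2) = (-3*log(3) + 12*log(2)) - (7*log(2)) = log(32/27).

log(32/27)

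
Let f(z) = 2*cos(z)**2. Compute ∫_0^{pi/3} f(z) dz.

Use the identity cos^2(z) = (1 + cos(2*z))/2.
An antiderivative is F(z) = z + sin(2*z)/2.
Then F(pi/3) - F(0) = (sqrt(3)/4 + pi/3) - (0) = sqrt(3)/4 + pi/3.

sqrt(3)/4 + pi/3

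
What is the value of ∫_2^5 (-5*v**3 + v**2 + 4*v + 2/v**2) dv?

-13593/20

By the power rule, an antiderivative is F(v) = -5*v**4/4 + v**3/3 + 2*v**2 - 2/v.
Then F(5) - F(2) = (-41399/60) - (-31/3) = -13593/20.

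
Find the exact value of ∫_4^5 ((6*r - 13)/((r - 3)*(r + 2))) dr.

-5*log(3) - 4*log(2) + 5*log(7)

Factor the denominator: r**2 - r - 6 = (r + 2)(r - 3).
Partial fractions: (6*r - 13)/((r - 3)*(r + 2)) = 5/(r + 2) + 1/(r - 3).
An antiderivative is F(r) = log(r - 3) + 5*log(r + 2).
Then F(5) - F(4) = (log(2) + 5*log(7)) - (5*log(2) + 5*log(3)) = -5*log(3) - 4*log(2) + 5*log(7).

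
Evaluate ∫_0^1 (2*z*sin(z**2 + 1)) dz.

-cos(2) + cos(1)

Let u = z**2 + 1, so du = 2*z dz. When z = 0, u = 1; when z = 1, u = 2.
The integral becomes ∫ sin(u) du from 1 to 2, with antiderivative -cos(u).
Back in z: F(z) = -cos(z**2 + 1).
Then F(1) - F(0) = (-cos(2)) - (-cos(1)) = -cos(2) + cos(1).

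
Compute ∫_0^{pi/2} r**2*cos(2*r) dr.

Integrate by parts twice (u = r^2, dv = cos(2*r) dr).
An antiderivative is F(r) = r**2*sin(2*r)/2 + r*cos(2*r)/2 - sin(2*r)/4.
Then F(pi/2) - F(0) = (-pi/4) - (0) = -pi/4.

-pi/4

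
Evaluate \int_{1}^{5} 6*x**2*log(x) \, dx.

Integrate by parts once (u = ln x, dv = 6*x**2 dx).
An antiderivative is F(x) = 2*x**3*(3*log(x) - 1)/3.
Then F(5) - F(1) = (-250/3 + 250*log(5)) - (-2/3) = -248/3 + 250*log(5).

-248/3 + 250*log(5)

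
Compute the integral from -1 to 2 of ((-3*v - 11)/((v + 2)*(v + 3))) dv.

Factor the denominator: v**2 + 5*v + 6 = (v + 3)(v + 2).
Partial fractions: (-3*v - 11)/((v + 2)*(v + 3)) = 2/(v + 3) - 5/(v + 2).
An antiderivative is F(v) = -5*log(v + 2) + 2*log(v + 3).
Then F(2) - F(-1) = (-10*log(2) + 2*log(5)) - (log(4)) = -12*log(2) + 2*log(5).

-12*log(2) + 2*log(5)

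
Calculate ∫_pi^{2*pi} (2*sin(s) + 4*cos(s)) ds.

-4

An antiderivative is F(s) = 4*sin(s) - 2*cos(s).
Then F(2*pi) - F(pi) = (-2) - (2) = -4.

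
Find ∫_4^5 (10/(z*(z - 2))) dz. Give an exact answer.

Factor the denominator: z**2 - 2*z = z(z - 2).
Partial fractions: 10/(z*(z - 2)) = -5/z + 5/(z - 2).
An antiderivative is F(z) = -5*log(z) + 5*log(z - 2).
Then F(5) - F(4) = (-5*log(5) + 5*log(3)) - (-log(32)) = -5*log(5) + 5*log(2) + 5*log(3).

-5*log(5) + 5*log(2) + 5*log(3)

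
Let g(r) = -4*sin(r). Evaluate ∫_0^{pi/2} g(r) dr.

-4

An antiderivative is F(r) = 4*cos(r).
Then F(pi/2) - F(0) = (0) - (4) = -4.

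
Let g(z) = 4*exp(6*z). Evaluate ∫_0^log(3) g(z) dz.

Let u = exp(z), so du = exp(z) dz. When z = 0, u = 1; when z = log(3), u = 3.
The integral becomes 4·∫ u**5 du from 1 to 3, with antiderivative 2*u**6/3.
Back in z: F(z) = 2*exp(6*z)/3.
Then F(log(3)) - F(0) = (486) - (2/3) = 1456/3.

1456/3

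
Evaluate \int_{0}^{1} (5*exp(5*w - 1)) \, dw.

Let u = 5*w - 1, so du = 5 dw. When w = 0, u = -1; when w = 1, u = 4.
The integral becomes ∫ exp(u) du from -1 to 4, with antiderivative exp(u).
Back in w: F(w) = exp(5*w - 1).
Then F(1) - F(0) = (exp(4)) - (exp(-1)) = -(1 - exp(5))*exp(-1).

-(1 - exp(5))*exp(-1)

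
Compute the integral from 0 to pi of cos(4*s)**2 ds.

pi/2

Use the identity cos^2(4*s) = (1 + cos(8*s))/2.
An antiderivative is F(s) = s/2 + sin(8*s)/16.
Then F(pi) - F(0) = (pi/2) - (0) = pi/2.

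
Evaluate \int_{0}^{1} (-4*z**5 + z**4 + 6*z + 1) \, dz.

53/15

By the power rule, an antiderivative is F(z) = -2*z**6/3 + z**5/5 + 3*z**2 + z.
Then F(1) - F(0) = (53/15) - (0) = 53/15.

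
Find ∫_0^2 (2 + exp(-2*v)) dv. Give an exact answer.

9/2 - exp(-4)/2

An antiderivative is F(v) = 2*v - exp(-2*v)/2.
Then F(2) - F(0) = (4 - exp(-4)/2) - (-1/2) = 9/2 - exp(-4)/2.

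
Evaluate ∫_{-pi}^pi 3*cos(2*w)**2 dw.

3*pi

Use the identity cos^2(2*w) = (1 + cos(4*w))/2.
An antiderivative is F(w) = 3*w/2 + 3*sin(4*w)/8.
Then F(pi) - F(-pi) = (3*pi/2) - (-3*pi/2) = 3*pi.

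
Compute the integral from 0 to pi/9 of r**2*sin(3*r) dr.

-1/27 - pi**2/486 + sqrt(3)*pi/81

Integrate by parts twice (u = r^2, dv = sin(3*r) dr).
An antiderivative is F(r) = -r**2*cos(3*r)/3 + 2*r*sin(3*r)/9 + 2*cos(3*r)/27.
Then F(pi/9) - F(0) = (-pi**2/486 + 1/27 + sqrt(3)*pi/81) - (2/27) = -1/27 - pi**2/486 + sqrt(3)*pi/81.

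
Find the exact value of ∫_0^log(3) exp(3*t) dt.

26/3

Let u = exp(t), so du = exp(t) dt. When t = 0, u = 1; when t = log(3), u = 3.
The integral becomes ∫ u**2 du from 1 to 3, with antiderivative u**3/3.
Back in t: F(t) = exp(3*t)/3.
Then F(log(3)) - F(0) = (9) - (1/3) = 26/3.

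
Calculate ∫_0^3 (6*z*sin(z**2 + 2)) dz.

Let u = z**2 + 2, so du = 2*z dz. When z = 0, u = 2; when z = 3, u = 11.
The integral becomes 3·∫ sin(u) du from 2 to 11, with antiderivative -3*cos(u).
Back in z: F(z) = -3*cos(z**2 + 2).
Then F(3) - F(0) = (-3*cos(11)) - (-3*cos(2)) = 3*cos(2) - 3*cos(11).

3*cos(2) - 3*cos(11)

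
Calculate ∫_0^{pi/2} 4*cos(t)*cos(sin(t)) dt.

4*sin(1)

Let u = sin(t), so du = cos(t) dt. When t = 0, u = 0; when t = pi/2, u = 1.
The integral becomes 4·∫ cos(u) du from 0 to 1, with antiderivative 4*sin(u).
Back in t: F(t) = 4*sin(sin(t)).
Then F(pi/2) - F(0) = (4*sin(1)) - (0) = 4*sin(1).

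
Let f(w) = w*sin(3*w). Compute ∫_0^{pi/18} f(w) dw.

-sqrt(3)*pi/108 + 1/18

Integrate by parts once (u = w, dv = sin(3*w) dw).
An antiderivative is F(w) = -w*cos(3*w)/3 + sin(3*w)/9.
Then F(pi/18) - F(0) = (-sqrt(3)*pi/108 + 1/18) - (0) = -sqrt(3)*pi/108 + 1/18.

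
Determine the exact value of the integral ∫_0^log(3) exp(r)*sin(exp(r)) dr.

Let u = exp(r), so du = exp(r) dr. When r = 0, u = 1; when r = log(3), u = 3.
The integral becomes ∫ sin(u) du from 1 to 3, with antiderivative -cos(u).
Back in r: F(r) = -cos(exp(r)).
Then F(log(3)) - F(0) = (-cos(3)) - (-cos(1)) = cos(1) - cos(3).

cos(1) - cos(3)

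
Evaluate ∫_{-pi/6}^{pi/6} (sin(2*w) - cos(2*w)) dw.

An antiderivative is F(w) = -sin(2*w)/2 - cos(2*w)/2.
Then F(pi/6) - F(-pi/6) = (-sqrt(3)/4 - 1/4) - (-1/4 + sqrt(3)/4) = -sqrt(3)/2.

-sqrt(3)/2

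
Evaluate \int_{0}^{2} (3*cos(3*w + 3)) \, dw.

Let u = 3*w + 3, so du = 3 dw. When w = 0, u = 3; when w = 2, u = 9.
The integral becomes ∫ cos(u) du from 3 to 9, with antiderivative sin(u).
Back in w: F(w) = sin(3*w + 3).
Then F(2) - F(0) = (sin(9)) - (sin(3)) = -sin(3) + sin(9).

-sin(3) + sin(9)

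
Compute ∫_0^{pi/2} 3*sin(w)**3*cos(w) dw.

3/4

Let u = sin(w), so du = cos(w) dw. When w = 0, u = 0; when w = pi/2, u = 1.
The integral becomes 3·∫ u**3 du from 0 to 1, with antiderivative 3*u**4/4.
Back in w: F(w) = 3*sin(w)**4/4.
Then F(pi/2) - F(0) = (3/4) - (0) = 3/4.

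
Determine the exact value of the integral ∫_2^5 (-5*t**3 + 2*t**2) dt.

By the power rule, an antiderivative is F(t) = -5*t**4/4 + 2*t**3/3.
Then F(5) - F(2) = (-8375/12) - (-44/3) = -2733/4.

-2733/4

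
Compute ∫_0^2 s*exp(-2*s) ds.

Integrate by parts once (u = s, dv = exp(-2*s) ds).
An antiderivative is F(s) = (-2*s - 1)*exp(-2*s)/4.
Then F(2) - F(0) = (-5*exp(-4)/4) - (-1/4) = (-5 + exp(4))*exp(-4)/4.

(-5 + exp(4))*exp(-4)/4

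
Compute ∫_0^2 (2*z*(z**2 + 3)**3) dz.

Let u = z**2 + 3, so du = 2*z dz. When z = 0, u = 3; when z = 2, u = 7.
The integral becomes ∫ u**3 du from 3 to 7, with antiderivative u**4/4.
Back in z: F(z) = (z**2 + 3)**4/4.
Then F(2) - F(0) = (2401/4) - (81/4) = 580.

580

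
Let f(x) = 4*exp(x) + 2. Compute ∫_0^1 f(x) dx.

-2 + 4*E

An antiderivative is F(x) = 2*x + 4*exp(x).
Then F(1) - F(0) = (2 + 4*E) - (4) = -2 + 4*E.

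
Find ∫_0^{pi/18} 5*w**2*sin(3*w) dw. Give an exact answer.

Integrate by parts twice (u = w^2, dv = 5*sin(3*w) dw).
An antiderivative is F(w) = -5*w**2*cos(3*w)/3 + 10*w*sin(3*w)/9 + 10*cos(3*w)/27.
Then F(pi/18) - F(0) = (-5*sqrt(3)*pi**2/1944 + 5*pi/162 + 5*sqrt(3)/27) - (10/27) = -10/27 - 5*sqrt(3)*pi**2/1944 + 5*pi/162 + 5*sqrt(3)/27.

-10/27 - 5*sqrt(3)*pi**2/1944 + 5*pi/162 + 5*sqrt(3)/27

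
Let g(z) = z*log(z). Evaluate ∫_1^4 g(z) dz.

Integrate by parts once (u = ln z, dv = z dz).
An antiderivative is F(z) = z**2*(2*log(z) - 1)/4.
Then F(4) - F(1) = (-4 + 16*log(2)) - (-1/4) = -15/4 + 16*log(2).

-15/4 + 16*log(2)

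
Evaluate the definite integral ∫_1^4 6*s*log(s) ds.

-45/2 + 96*log(2)

Integrate by parts once (u = ln s, dv = 6*s ds).
An antiderivative is F(s) = 3*s**2*(2*log(s) - 1)/2.
Then F(4) - F(1) = (-24 + 96*log(2)) - (-3/2) = -45/2 + 96*log(2).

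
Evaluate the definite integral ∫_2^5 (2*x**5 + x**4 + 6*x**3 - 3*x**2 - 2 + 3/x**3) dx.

By the power rule, an antiderivative is F(x) = x**6/3 + x**5/5 + 3*x**4/2 - x**3 - 2*x - 3/(2*x**2).
Then F(5) - F(2) = (497683/75) - (4723/120) = 1319283/200.

1319283/200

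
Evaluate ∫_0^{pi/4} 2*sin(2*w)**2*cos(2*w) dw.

Let u = sin(2*w), so du = 2*cos(2*w) dw. When w = 0, u = 0; when w = pi/4, u = 1.
The integral becomes ∫ u**2 du from 0 to 1, with antiderivative u**3/3.
Back in w: F(w) = sin(2*w)**3/3.
Then F(pi/4) - F(0) = (1/3) - (0) = 1/3.

1/3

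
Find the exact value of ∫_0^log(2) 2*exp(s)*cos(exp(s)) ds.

-2*sin(1) + 2*sin(2)

Let u = exp(s), so du = exp(s) ds. When s = 0, u = 1; when s = log(2), u = 2.
The integral becomes 2·∫ cos(u) du from 1 to 2, with antiderivative 2*sin(u).
Back in s: F(s) = 2*sin(exp(s)).
Then F(log(2)) - F(0) = (2*sin(2)) - (2*sin(1)) = -2*sin(1) + 2*sin(2).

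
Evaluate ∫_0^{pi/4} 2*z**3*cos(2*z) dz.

Integrate by parts 3 times (u = z^3, dv = 2*cos(2*z) dz).
An antiderivative is F(z) = z**3*sin(2*z) + 3*z**2*cos(2*z)/2 - 3*z*sin(2*z)/2 - 3*cos(2*z)/4.
Then F(pi/4) - F(0) = (pi*(-24 + pi**2)/64) - (-3/4) = -3*pi/8 + pi**3/64 + 3/4.

-3*pi/8 + pi**3/64 + 3/4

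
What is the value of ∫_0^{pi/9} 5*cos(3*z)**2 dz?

5*sqrt(3)/24 + 5*pi/18

Use the identity cos^2(3*z) = (1 + cos(6*z))/2.
An antiderivative is F(z) = 5*z/2 + 5*sin(6*z)/12.
Then F(pi/9) - F(0) = (5*sqrt(3)/24 + 5*pi/18) - (0) = 5*sqrt(3)/24 + 5*pi/18.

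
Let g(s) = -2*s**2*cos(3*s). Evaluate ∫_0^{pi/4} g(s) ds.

Integrate by parts twice (u = s^2, dv = -2*cos(3*s) ds).
An antiderivative is F(s) = -2*s**2*sin(3*s)/3 - 4*s*cos(3*s)/9 + 4*sin(3*s)/27.
Then F(pi/4) - F(0) = (sqrt(2)*(-9*pi**2 + 32 + 24*pi)/432) - (0) = sqrt(2)*(-9*pi**2 + 32 + 24*pi)/432.

sqrt(2)*(-9*pi**2 + 32 + 24*pi)/432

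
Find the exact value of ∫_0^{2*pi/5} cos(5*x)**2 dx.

Use the identity cos^2(5*x) = (1 + cos(10*x))/2.
An antiderivative is F(x) = x/2 + sin(10*x)/20.
Then F(2*pi/5) - F(0) = (pi/5) - (0) = pi/5.

pi/5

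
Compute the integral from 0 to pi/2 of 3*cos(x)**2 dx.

Use the identity cos^2(x) = (1 + cos(2*x))/2.
An antiderivative is F(x) = 3*x/2 + 3*sin(2*x)/4.
Then F(pi/2) - F(0) = (3*pi/4) - (0) = 3*pi/4.

3*pi/4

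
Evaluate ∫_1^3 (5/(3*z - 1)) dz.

An antiderivative is F(z) = 5*log(3*z - 1)/3.
Then F(3) - F(1) = (log(32)) - (5*log(2)/3) = 10*log(2)/3.

10*log(2)/3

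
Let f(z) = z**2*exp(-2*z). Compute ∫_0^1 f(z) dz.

(-5 + exp(2))*exp(-2)/4

Integrate by parts twice (u = z^2, dv = exp(-2*z) dz).
An antiderivative is F(z) = (-2*z**2 - 2*z - 1)*exp(-2*z)/4.
Then F(1) - F(0) = (-5*exp(-2)/4) - (-1/4) = (-5 + exp(2))*exp(-2)/4.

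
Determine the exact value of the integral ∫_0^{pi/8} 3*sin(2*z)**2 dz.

Use the identity sin^2(2*z) = (1 - cos(4*z))/2.
An antiderivative is F(z) = 3*z/2 - 3*sin(4*z)/8.
Then F(pi/8) - F(0) = (-3/8 + 3*pi/16) - (0) = -3/8 + 3*pi/16.

-3/8 + 3*pi/16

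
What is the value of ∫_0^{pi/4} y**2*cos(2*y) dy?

Integrate by parts twice (u = y^2, dv = cos(2*y) dy).
An antiderivative is F(y) = y**2*sin(2*y)/2 + y*cos(2*y)/2 - sin(2*y)/4.
Then F(pi/4) - F(0) = (-1/4 + pi**2/32) - (0) = -1/4 + pi**2/32.

-1/4 + pi**2/32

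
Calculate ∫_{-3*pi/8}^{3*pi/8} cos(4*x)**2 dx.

Use the identity cos^2(4*x) = (1 + cos(8*x))/2.
An antiderivative is F(x) = x/2 + sin(8*x)/16.
Then F(3*pi/8) - F(-3*pi/8) = (3*pi/16) - (-3*pi/16) = 3*pi/8.

3*pi/8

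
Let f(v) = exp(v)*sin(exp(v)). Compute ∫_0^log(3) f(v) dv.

cos(1) - cos(3)

Let u = exp(v), so du = exp(v) dv. When v = 0, u = 1; when v = log(3), u = 3.
The integral becomes ∫ sin(u) du from 1 to 3, with antiderivative -cos(u).
Back in v: F(v) = -cos(exp(v)).
Then F(log(3)) - F(0) = (-cos(3)) - (-cos(1)) = cos(1) - cos(3).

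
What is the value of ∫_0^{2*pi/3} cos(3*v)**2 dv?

Use the identity cos^2(3*v) = (1 + cos(6*v))/2.
An antiderivative is F(v) = v/2 + sin(6*v)/12.
Then F(2*pi/3) - F(0) = (pi/3) - (0) = pi/3.

pi/3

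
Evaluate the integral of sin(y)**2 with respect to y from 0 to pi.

Use the identity sin^2(y) = (1 - cos(2*y))/2.
An antiderivative is F(y) = y/2 - sin(2*y)/4.
Then F(pi) - F(0) = (pi/2) - (0) = pi/2.

pi/2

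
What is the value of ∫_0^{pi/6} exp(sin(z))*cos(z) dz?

Let u = sin(z), so du = cos(z) dz. When z = 0, u = 0; when z = pi/6, u = 1/2.
The integral becomes ∫ exp(u) du from 0 to 1/2, with antiderivative exp(u).
Back in z: F(z) = exp(sin(z)).
Then F(pi/6) - F(0) = (exp(1/2)) - (1) = -1 + exp(1/2).

-1 + exp(1/2)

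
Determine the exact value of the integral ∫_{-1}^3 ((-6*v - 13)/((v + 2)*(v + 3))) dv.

-5*log(3) - log(5)

Factor the denominator: v**2 + 5*v + 6 = (v + 3)(v + 2).
Partial fractions: (-6*v - 13)/((v + 2)*(v + 3)) = -5/(v + 3) - 1/(v + 2).
An antiderivative is F(v) = -log(v + 2) - 5*log(v + 3).
Then F(3) - F(-1) = (-5*log(3) - 5*log(2) - log(5)) - (-log(32)) = -5*log(3) - log(5).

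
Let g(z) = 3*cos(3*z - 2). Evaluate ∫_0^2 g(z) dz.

Let u = 3*z - 2, so du = 3 dz. When z = 0, u = -2; when z = 2, u = 4.
The integral becomes ∫ cos(u) du from -2 to 4, with antiderivative sin(u).
Back in z: F(z) = sin(3*z - 2).
Then F(2) - F(0) = (sin(4)) - (-sin(2)) = sin(4) + sin(2).

sin(4) + sin(2)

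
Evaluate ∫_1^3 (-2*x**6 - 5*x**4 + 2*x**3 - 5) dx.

By the power rule, an antiderivative is F(x) = -2*x**7/7 - x**5 + x**4/2 - 5*x.
Then F(3) - F(1) = (-11793/14) - (-81/14) = -5856/7.

-5856/7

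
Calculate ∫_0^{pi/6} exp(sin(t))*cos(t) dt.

-1 + exp(1/2)

Let u = sin(t), so du = cos(t) dt. When t = 0, u = 0; when t = pi/6, u = 1/2.
The integral becomes ∫ exp(u) du from 0 to 1/2, with antiderivative exp(u).
Back in t: F(t) = exp(sin(t)).
Then F(pi/6) - F(0) = (exp(1/2)) - (1) = -1 + exp(1/2).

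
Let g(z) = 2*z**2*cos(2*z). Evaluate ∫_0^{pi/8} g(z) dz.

Integrate by parts twice (u = z^2, dv = 2*cos(2*z) dz).
An antiderivative is F(z) = z**2*sin(2*z) + z*cos(2*z) - sin(2*z)/2.
Then F(pi/8) - F(0) = (sqrt(2)*(-32 + pi**2 + 8*pi)/128) - (0) = sqrt(2)*(-32 + pi**2 + 8*pi)/128.

sqrt(2)*(-32 + pi**2 + 8*pi)/128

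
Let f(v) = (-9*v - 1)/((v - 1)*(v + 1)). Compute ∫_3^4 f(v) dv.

Factor the denominator: v**2 - 1 = (v + 1)(v - 1).
Partial fractions: (-9*v - 1)/((v - 1)*(v + 1)) = -4/(v + 1) - 5/(v - 1).
An antiderivative is F(v) = -5*log(v - 1) - 4*log(v + 1).
Then F(4) - F(3) = (-4*log(5) - 5*log(3)) - (-13*log(2)) = -4*log(5) - 5*log(3) + 13*log(2).

-4*log(5) - 5*log(3) + 13*log(2)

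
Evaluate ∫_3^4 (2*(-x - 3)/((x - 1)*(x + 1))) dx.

log(25/81)

Factor the denominator: x**2 - 1 = (x + 1)(x - 1).
Partial fractions: 2*(-x - 3)/((x - 1)*(x + 1)) = 2/(x + 1) - 4/(x - 1).
An antiderivative is F(x) = -4*log(x - 1) + 2*log(x + 1).
Then F(4) - F(3) = (log(25/81)) - (0) = log(25/81).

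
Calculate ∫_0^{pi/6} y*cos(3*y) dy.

Integrate by parts once (u = y, dv = cos(3*y) dy).
An antiderivative is F(y) = y*sin(3*y)/3 + cos(3*y)/9.
Then F(pi/6) - F(0) = (pi/18) - (1/9) = -1/9 + pi/18.

-1/9 + pi/18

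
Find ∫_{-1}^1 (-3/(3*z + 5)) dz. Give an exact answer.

An antiderivative is F(z) = -log(3*z + 5).
Then F(1) - F(-1) = (-log(8)) - (-log(2)) = -log(4).

-log(4)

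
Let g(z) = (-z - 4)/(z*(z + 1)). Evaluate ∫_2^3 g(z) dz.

Factor the denominator: z**2 + z = (z + 1)z.
Partial fractions: (-z - 4)/(z*(z + 1)) = 3/(z + 1) - 4/z.
An antiderivative is F(z) = -4*log(z) + 3*log(z + 1).
Then F(3) - F(2) = (log(64/81)) - (log(27/16)) = -7*log(3) + 10*log(2).

-7*log(3) + 10*log(2)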